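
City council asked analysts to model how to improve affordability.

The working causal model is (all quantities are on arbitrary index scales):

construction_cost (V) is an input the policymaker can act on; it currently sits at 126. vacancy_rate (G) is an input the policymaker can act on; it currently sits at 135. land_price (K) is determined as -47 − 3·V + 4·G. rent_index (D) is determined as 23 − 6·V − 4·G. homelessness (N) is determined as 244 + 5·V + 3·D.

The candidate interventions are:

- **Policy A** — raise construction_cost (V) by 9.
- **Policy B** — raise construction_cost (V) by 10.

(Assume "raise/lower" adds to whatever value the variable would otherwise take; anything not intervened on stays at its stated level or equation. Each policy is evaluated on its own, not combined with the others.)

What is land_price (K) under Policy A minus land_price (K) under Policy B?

3

Policy A (V + 9):
  V = 126 + 9 = 135
  G = 135
  K = -47 − 3·135 + 4·135 = 88
Policy B (V + 10):
  V = 126 + 10 = 136
  G = 135
  K = -47 − 3·136 + 4·135 = 85
K: 88 − 85 = 3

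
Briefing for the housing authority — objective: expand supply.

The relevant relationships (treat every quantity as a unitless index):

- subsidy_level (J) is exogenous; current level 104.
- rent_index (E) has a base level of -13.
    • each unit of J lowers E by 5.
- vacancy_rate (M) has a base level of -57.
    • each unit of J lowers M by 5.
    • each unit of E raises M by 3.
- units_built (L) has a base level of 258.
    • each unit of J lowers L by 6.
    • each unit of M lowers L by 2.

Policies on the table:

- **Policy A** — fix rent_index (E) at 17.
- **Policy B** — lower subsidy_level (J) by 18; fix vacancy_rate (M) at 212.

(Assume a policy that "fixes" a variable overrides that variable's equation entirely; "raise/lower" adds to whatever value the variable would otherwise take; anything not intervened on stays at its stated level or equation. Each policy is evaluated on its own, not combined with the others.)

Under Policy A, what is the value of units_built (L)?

Policy A (E := 17):
  J = 104
  E = 17
  M = -57 − 5·104 + 3·17 = -526
  L = 258 − 6·104 − 2·(-526) = 686

686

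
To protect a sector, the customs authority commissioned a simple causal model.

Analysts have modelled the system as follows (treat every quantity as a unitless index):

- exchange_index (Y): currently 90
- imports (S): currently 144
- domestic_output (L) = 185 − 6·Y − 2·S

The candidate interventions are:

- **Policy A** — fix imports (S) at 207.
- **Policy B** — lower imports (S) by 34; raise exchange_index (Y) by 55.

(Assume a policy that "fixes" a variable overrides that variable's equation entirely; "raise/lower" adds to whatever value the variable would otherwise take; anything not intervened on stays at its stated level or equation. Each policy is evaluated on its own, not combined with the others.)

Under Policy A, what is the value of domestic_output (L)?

-769

Policy A (S := 207):
  Y = 90
  S = 207
  L = 185 − 6·90 − 2·207 = -769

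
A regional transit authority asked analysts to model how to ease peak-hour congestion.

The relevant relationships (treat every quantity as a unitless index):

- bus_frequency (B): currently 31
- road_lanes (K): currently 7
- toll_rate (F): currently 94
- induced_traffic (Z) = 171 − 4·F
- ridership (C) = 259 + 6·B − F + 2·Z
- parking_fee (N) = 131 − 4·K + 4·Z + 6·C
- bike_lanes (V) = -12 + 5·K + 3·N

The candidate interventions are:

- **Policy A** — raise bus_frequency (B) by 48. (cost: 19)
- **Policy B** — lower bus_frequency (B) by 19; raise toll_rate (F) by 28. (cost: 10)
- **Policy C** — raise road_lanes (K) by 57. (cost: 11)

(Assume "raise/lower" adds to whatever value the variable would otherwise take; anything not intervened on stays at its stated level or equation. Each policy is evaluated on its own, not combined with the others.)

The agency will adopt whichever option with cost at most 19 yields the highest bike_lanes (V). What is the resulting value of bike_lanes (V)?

1994

Policy A (B + 48):
  B = 31 + 48 = 79
  K = 7
  F = 94
  Z = 171 − 4·94 = -205
  C = 259 + 6·79 − 94 + 2·(-205) = 229
  N = 131 − 4·7 + 4·(-205) + 6·229 = 657
  V = -12 + 5·7 + 3·657 = 1994
Policy B (B − 19, F + 28):
  B = 31 − 19 = 12
  K = 7
  F = 94 + 28 = 122
  Z = 171 − 4·122 = -317
  C = 259 + 6·12 − 122 + 2·(-317) = -425
  N = 131 − 4·7 + 4·(-317) + 6·(-425) = -3715
  V = -12 + 5·7 + 3·(-3715) = -11122
Policy C (K + 57):
  B = 31
  K = 7 + 57 = 64
  F = 94
  Z = 171 − 4·94 = -205
  C = 259 + 6·31 − 94 + 2·(-205) = -59
  N = 131 − 4·64 + 4·(-205) + 6·(-59) = -1299
  V = -12 + 5·64 + 3·(-1299) = -3589
Comparing — Policy A: V=1994, Policy B: V=-11122, Policy C: V=-3589. Highest is 1994 (Policy A).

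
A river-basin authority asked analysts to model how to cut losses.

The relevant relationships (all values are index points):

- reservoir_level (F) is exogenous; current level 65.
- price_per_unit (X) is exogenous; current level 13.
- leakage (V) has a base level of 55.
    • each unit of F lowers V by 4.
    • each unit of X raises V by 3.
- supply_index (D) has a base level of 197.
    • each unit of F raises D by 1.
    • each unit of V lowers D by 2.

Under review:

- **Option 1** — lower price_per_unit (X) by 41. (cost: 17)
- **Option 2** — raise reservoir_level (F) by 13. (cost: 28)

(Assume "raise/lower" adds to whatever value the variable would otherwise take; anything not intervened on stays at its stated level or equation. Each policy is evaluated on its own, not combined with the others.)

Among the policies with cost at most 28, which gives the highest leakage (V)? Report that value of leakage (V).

Option 1 (X − 41):
  F = 65
  X = 13 − 41 = -28
  V = 55 − 4·65 + 3·(-28) = -289
Option 2 (F + 13):
  F = 65 + 13 = 78
  X = 13
  V = 55 − 4·78 + 3·13 = -218
Comparing — Option 1: V=-289, Option 2: V=-218. Highest is -218 (Option 2).

-218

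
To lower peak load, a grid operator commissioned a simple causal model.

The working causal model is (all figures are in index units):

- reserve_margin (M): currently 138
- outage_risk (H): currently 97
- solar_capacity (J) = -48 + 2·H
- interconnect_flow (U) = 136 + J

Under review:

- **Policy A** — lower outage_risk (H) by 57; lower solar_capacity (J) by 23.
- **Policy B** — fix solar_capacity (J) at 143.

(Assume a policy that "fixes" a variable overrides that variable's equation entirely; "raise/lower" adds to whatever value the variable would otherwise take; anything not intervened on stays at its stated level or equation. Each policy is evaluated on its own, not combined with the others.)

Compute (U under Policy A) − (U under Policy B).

-134

Policy A (H − 57, J − 23):
  H = 97 − 57 = 40
  J = -48 + 2·40 (−23 from intervention) = 9
  U = 136 + 9 = 145
Policy B (J := 143):
  H = 97
  J = 143
  U = 136 + 143 = 279
U: 145 − 279 = -134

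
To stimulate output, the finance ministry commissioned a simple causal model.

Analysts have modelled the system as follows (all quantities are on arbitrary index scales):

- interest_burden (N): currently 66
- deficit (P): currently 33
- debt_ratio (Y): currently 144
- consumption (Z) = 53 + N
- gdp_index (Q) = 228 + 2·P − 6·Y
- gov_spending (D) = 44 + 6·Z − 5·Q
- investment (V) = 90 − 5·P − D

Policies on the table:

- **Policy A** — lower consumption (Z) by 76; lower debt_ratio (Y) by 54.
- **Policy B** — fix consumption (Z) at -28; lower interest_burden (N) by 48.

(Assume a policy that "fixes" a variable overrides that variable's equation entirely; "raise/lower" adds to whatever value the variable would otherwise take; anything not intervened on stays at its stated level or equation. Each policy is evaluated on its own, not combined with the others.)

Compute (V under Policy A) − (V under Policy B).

Policy A (Z − 76, Y − 54):
  N = 66
  P = 33
  Y = 144 − 54 = 90
  Z = 53 + 66 (−76 from intervention) = 43
  Q = 228 + 2·33 − 6·90 = -246
  D = 44 + 6·43 − 5·(-246) = 1532
  V = 90 − 5·33 − 1532 = -1607
Policy B (Z := -28, N − 48):
  N = 66 − 48 = 18
  P = 33
  Y = 144
  Z = -28
  Q = 228 + 2·33 − 6·144 = -570
  D = 44 + 6·(-28) − 5·(-570) = 2726
  V = 90 − 5·33 − 2726 = -2801
V: -1607 − (-2801) = 1194

1194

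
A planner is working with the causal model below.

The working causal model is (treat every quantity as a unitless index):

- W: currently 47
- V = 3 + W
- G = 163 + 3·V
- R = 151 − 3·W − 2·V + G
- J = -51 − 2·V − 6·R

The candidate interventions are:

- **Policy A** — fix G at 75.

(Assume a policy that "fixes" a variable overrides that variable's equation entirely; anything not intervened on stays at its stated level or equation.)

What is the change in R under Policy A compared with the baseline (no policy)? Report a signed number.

-238

Baseline:
  W = 47
  V = 3 + 47 = 50
  G = 163 + 3·50 = 313
  R = 151 − 3·47 − 2·50 + 313 = 223
Policy A (G := 75):
  W = 47
  V = 3 + 47 = 50
  G = 75
  R = 151 − 3·47 − 2·50 + 75 = -15
Change in R: -15 − 223 = -238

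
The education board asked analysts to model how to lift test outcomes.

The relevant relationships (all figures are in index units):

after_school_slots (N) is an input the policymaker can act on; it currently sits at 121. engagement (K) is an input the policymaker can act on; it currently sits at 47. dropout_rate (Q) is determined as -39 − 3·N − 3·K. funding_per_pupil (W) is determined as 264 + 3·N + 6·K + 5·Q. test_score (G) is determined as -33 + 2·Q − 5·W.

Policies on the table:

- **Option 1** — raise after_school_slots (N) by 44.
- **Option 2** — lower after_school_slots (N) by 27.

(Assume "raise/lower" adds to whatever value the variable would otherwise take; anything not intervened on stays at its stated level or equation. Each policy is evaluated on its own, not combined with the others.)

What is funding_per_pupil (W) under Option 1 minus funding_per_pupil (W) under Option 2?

-852

Option 1 (N + 44):
  N = 121 + 44 = 165
  K = 47
  Q = -39 − 3·165 − 3·47 = -675
  W = 264 + 3·165 + 6·47 + 5·(-675) = -2334
Option 2 (N − 27):
  N = 121 − 27 = 94
  K = 47
  Q = -39 − 3·94 − 3·47 = -462
  W = 264 + 3·94 + 6·47 + 5·(-462) = -1482
W: -2334 − (-1482) = -852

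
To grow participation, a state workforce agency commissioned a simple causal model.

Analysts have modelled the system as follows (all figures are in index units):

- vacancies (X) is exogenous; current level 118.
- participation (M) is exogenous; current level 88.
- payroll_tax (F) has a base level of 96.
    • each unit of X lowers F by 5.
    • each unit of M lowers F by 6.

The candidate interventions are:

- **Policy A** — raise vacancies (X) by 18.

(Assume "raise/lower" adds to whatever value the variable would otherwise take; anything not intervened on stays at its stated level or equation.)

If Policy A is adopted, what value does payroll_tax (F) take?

Policy A (X + 18):
  X = 118 + 18 = 136
  M = 88
  F = 96 − 5·136 − 6·88 = -1112

-1112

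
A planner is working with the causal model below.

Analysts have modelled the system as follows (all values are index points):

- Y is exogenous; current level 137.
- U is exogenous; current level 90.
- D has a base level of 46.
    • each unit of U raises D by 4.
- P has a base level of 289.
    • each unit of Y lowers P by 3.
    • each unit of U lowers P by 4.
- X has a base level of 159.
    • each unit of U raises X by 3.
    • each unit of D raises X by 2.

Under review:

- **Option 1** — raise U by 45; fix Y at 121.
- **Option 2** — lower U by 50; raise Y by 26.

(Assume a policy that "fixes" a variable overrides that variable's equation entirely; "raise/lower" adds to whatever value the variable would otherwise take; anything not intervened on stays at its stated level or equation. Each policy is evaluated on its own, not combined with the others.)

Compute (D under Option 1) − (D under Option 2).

Option 1 (U + 45, Y := 121):
  U = 90 + 45 = 135
  D = 46 + 4·135 = 586
Option 2 (U − 50, Y + 26):
  U = 90 − 50 = 40
  D = 46 + 4·40 = 206
D: 586 − 206 = 380

380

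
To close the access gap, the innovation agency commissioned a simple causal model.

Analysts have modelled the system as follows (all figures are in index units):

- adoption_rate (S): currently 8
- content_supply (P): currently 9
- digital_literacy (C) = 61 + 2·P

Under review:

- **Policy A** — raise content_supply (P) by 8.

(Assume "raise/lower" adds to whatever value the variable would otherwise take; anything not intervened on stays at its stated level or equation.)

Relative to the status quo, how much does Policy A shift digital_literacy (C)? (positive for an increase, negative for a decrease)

Baseline:
  P = 9
  C = 61 + 2·9 = 79
Policy A (P + 8):
  P = 9 + 8 = 17
  C = 61 + 2·17 = 95
Change in C: 95 − 79 = 16

16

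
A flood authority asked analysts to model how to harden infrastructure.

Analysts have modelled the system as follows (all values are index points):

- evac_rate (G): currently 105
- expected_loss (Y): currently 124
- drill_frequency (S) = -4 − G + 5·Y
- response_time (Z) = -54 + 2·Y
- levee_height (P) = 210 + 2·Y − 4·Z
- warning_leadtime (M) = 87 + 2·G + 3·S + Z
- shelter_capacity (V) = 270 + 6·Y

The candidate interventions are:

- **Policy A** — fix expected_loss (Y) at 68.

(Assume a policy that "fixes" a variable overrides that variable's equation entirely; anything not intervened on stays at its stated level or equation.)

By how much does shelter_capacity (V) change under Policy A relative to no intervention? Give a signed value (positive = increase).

Baseline:
  Y = 124
  V = 270 + 6·124 = 1014
Policy A (Y := 68):
  Y = 68
  V = 270 + 6·68 = 678
Change in V: 678 − 1014 = -336

-336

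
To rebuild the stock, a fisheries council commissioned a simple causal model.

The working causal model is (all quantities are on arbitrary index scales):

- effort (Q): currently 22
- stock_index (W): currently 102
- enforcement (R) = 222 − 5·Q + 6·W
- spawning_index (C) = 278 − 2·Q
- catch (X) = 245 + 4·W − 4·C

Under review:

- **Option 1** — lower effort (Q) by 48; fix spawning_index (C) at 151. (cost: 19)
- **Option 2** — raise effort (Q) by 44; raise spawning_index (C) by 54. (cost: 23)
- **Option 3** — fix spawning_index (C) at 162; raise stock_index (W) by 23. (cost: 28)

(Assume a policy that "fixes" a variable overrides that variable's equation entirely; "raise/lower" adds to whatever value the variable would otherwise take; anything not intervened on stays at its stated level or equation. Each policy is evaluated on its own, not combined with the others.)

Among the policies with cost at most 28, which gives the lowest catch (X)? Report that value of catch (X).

-147

Option 1 (Q − 48, C := 151):
  Q = 22 − 48 = -26
  W = 102
  C = 151
  X = 245 + 4·102 − 4·151 = 49
Option 2 (Q + 44, C + 54):
  Q = 22 + 44 = 66
  W = 102
  C = 278 − 2·66 (+54 from intervention) = 200
  X = 245 + 4·102 − 4·200 = -147
Option 3 (C := 162, W + 23):
  Q = 22
  W = 102 + 23 = 125
  C = 162
  X = 245 + 4·125 − 4·162 = 97
Comparing — Option 1: X=49, Option 2: X=-147, Option 3: X=97. Lowest is -147 (Option 2).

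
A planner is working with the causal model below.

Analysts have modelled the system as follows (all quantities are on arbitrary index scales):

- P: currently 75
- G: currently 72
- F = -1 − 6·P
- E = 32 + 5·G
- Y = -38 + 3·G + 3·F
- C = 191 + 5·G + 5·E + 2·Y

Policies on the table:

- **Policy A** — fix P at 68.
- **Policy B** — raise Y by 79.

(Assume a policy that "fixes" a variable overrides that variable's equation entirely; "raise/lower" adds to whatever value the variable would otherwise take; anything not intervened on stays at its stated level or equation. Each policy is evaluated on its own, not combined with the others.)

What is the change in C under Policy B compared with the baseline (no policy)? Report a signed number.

158

Baseline:
  P = 75
  G = 72
  F = -1 − 6·75 = -451
  E = 32 + 5·72 = 392
  Y = -38 + 3·72 + 3·(-451) = -1175
  C = 191 + 5·72 + 5·392 + 2·(-1175) = 161
Policy B (Y + 79):
  P = 75
  G = 72
  F = -1 − 6·75 = -451
  E = 32 + 5·72 = 392
  Y = -38 + 3·72 + 3·(-451) (+79 from intervention) = -1096
  C = 191 + 5·72 + 5·392 + 2·(-1096) = 319
Change in C: 319 − 161 = 158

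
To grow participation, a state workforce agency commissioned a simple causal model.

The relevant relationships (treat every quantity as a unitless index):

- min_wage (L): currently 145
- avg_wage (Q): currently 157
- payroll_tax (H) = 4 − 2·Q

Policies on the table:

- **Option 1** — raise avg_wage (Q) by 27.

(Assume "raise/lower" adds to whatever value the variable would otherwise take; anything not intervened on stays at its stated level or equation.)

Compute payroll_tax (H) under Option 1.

-364

Option 1 (Q + 27):
  Q = 157 + 27 = 184
  H = 4 − 2·184 = -364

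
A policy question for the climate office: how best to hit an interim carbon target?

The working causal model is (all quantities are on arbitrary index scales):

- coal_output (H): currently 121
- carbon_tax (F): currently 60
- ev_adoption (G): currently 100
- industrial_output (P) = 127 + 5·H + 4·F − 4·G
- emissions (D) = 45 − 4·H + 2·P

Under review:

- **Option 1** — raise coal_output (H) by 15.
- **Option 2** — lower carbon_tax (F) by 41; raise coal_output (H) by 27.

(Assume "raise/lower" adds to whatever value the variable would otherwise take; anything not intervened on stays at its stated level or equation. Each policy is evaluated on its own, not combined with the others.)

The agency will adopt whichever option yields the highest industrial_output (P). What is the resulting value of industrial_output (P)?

Option 1 (H + 15):
  H = 121 + 15 = 136
  F = 60
  G = 100
  P = 127 + 5·136 + 4·60 − 4·100 = 647
Option 2 (F − 41, H + 27):
  H = 121 + 27 = 148
  F = 60 − 41 = 19
  G = 100
  P = 127 + 5·148 + 4·19 − 4·100 = 543
Comparing — Option 1: P=647, Option 2: P=543. Highest is 647 (Option 1).

647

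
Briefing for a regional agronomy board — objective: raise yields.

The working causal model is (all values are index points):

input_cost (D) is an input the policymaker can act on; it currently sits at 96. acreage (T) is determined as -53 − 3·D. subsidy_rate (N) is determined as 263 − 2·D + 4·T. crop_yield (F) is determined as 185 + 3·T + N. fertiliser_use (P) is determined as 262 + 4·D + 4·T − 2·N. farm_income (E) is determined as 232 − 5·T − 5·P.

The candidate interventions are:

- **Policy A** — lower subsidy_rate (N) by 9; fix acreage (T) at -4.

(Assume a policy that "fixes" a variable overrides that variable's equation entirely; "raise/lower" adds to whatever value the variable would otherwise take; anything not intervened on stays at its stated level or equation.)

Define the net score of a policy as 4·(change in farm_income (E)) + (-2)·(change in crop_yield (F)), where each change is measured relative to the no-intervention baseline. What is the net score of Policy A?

Baseline:
  D = 96
  T = -53 − 3·96 = -341
  N = 263 − 2·96 + 4·(-341) = -1293
  F = 185 + 3·(-341) + (-1293) = -2131
  P = 262 + 4·96 + 4·(-341) − 2·(-1293) = 1868
  E = 232 − 5·(-341) − 5·1868 = -7403
Policy A (N − 9, T := -4):
  D = 96
  T = -4
  N = 263 − 2·96 + 4·(-4) (−9 from intervention) = 46
  F = 185 + 3·(-4) + 46 = 219
  P = 262 + 4·96 + 4·(-4) − 2·46 = 538
  E = 232 − 5·(-4) − 5·538 = -2438
ΔE = -2438 − (-7403) = 4965; ΔF = 219 − (-2131) = 2350
Score = 4·4965 + (-2)·2350 = 15160

15160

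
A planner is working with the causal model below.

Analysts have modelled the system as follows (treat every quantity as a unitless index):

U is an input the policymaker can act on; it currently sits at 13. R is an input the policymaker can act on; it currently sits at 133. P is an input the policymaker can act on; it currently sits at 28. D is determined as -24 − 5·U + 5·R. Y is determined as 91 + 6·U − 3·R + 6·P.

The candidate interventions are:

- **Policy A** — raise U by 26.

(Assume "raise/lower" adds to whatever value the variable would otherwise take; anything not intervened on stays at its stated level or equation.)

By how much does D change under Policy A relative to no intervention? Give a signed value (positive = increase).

Baseline:
  U = 13
  R = 133
  D = -24 − 5·13 + 5·133 = 576
Policy A (U + 26):
  U = 13 + 26 = 39
  R = 133
  D = -24 − 5·39 + 5·133 = 446
Change in D: 446 − 576 = -130

-130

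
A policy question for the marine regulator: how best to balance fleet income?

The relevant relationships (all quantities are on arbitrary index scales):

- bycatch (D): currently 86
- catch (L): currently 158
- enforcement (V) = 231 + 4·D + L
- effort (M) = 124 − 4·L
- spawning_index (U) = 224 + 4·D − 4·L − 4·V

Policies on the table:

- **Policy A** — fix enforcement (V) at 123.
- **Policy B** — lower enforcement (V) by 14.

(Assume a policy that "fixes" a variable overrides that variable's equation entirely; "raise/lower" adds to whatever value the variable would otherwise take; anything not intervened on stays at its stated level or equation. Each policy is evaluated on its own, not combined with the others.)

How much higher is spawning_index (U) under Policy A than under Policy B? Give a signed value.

Policy A (V := 123):
  D = 86
  L = 158
  V = 123
  U = 224 + 4·86 − 4·158 − 4·123 = -556
Policy B (V − 14):
  D = 86
  L = 158
  V = 231 + 4·86 + 158 (−14 from intervention) = 719
  U = 224 + 4·86 − 4·158 − 4·719 = -2940
U: -556 − (-2940) = 2384

2384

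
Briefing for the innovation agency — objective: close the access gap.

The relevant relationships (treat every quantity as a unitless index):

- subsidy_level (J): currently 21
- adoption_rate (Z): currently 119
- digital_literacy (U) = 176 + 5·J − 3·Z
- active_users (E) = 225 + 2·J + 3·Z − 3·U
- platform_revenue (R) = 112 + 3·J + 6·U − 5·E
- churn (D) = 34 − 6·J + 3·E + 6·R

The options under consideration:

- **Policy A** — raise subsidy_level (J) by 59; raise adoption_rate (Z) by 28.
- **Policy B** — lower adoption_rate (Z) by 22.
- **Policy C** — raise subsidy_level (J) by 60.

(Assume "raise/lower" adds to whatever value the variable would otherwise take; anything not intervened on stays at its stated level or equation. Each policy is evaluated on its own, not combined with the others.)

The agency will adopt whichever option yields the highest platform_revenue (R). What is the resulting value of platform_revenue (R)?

1339

Policy A (J + 59, Z + 28):
  J = 21 + 59 = 80
  Z = 119 + 28 = 147
  U = 176 + 5·80 − 3·147 = 135
  E = 225 + 2·80 + 3·147 − 3·135 = 421
  R = 112 + 3·80 + 6·135 − 5·421 = -943
Policy B (Z − 22):
  J = 21
  Z = 119 − 22 = 97
  U = 176 + 5·21 − 3·97 = -10
  E = 225 + 2·21 + 3·97 − 3·(-10) = 588
  R = 112 + 3·21 + 6·(-10) − 5·588 = -2825
Policy C (J + 60):
  J = 21 + 60 = 81
  Z = 119
  U = 176 + 5·81 − 3·119 = 224
  E = 225 + 2·81 + 3·119 − 3·224 = 72
  R = 112 + 3·81 + 6·224 − 5·72 = 1339
Comparing — Policy A: R=-943, Policy B: R=-2825, Policy C: R=1339. Highest is 1339 (Policy C).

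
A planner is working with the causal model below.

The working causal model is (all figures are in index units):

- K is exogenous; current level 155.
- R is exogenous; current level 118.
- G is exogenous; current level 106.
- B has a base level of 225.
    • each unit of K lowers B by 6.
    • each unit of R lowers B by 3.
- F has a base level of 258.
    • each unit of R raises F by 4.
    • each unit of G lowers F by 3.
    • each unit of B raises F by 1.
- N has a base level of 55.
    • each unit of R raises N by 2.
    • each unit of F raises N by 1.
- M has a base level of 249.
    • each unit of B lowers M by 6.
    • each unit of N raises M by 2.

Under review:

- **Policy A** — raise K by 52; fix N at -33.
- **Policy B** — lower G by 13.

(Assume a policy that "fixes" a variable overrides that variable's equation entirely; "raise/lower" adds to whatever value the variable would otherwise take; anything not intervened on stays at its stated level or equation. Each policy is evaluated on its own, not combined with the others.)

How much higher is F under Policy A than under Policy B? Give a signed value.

Policy A (K + 52, N := -33):
  K = 155 + 52 = 207
  R = 118
  G = 106
  B = 225 − 6·207 − 3·118 = -1371
  F = 258 + 4·118 − 3·106 + (-1371) = -959
Policy B (G − 13):
  K = 155
  R = 118
  G = 106 − 13 = 93
  B = 225 − 6·155 − 3·118 = -1059
  F = 258 + 4·118 − 3·93 + (-1059) = -608
F: -959 − (-608) = -351

-351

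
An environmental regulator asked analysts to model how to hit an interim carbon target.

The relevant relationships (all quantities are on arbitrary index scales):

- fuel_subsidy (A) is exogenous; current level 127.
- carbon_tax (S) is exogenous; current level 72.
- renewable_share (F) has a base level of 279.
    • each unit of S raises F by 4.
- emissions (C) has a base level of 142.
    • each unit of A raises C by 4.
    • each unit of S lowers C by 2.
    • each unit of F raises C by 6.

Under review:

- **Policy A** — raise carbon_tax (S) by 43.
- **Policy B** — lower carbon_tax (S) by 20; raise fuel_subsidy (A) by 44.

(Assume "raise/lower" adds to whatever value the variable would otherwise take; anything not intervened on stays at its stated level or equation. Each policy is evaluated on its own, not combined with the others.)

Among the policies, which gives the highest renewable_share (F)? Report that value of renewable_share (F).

739

Policy A (S + 43):
  S = 72 + 43 = 115
  F = 279 + 4·115 = 739
Policy B (S − 20, A + 44):
  S = 72 − 20 = 52
  F = 279 + 4·52 = 487
Comparing — Policy A: F=739, Policy B: F=487. Highest is 739 (Policy A).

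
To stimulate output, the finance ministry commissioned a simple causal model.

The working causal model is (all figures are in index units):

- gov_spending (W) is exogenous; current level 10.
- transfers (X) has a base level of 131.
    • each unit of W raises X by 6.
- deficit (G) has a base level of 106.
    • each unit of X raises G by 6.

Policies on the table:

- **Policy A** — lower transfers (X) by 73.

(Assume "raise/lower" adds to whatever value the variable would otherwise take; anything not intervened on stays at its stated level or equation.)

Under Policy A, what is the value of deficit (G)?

Policy A (X − 73):
  W = 10
  X = 131 + 6·10 (−73 from intervention) = 118
  G = 106 + 6·118 = 814

814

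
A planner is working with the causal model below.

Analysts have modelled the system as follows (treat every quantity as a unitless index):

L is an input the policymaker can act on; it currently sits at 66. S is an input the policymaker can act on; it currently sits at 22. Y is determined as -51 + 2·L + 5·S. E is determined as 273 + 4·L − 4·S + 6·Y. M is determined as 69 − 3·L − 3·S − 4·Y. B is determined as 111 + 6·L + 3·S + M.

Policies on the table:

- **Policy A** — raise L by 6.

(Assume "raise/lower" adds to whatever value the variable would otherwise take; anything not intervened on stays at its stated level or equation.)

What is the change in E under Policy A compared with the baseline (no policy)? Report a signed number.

Baseline:
  L = 66
  S = 22
  Y = -51 + 2·66 + 5·22 = 191
  E = 273 + 4·66 − 4·22 + 6·191 = 1595
Policy A (L + 6):
  L = 66 + 6 = 72
  S = 22
  Y = -51 + 2·72 + 5·22 = 203
  E = 273 + 4·72 − 4·22 + 6·203 = 1691
Change in E: 1691 − 1595 = 96

96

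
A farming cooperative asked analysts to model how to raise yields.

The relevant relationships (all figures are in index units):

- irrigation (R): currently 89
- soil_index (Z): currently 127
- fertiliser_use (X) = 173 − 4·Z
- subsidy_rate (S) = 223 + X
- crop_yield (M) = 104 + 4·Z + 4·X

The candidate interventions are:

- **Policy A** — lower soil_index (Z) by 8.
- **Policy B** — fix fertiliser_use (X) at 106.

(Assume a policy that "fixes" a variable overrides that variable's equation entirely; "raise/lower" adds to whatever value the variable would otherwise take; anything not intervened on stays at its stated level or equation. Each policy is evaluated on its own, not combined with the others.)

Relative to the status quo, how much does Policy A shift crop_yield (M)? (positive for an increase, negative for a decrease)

Baseline:
  Z = 127
  X = 173 − 4·127 = -335
  M = 104 + 4·127 + 4·(-335) = -728
Policy A (Z − 8):
  Z = 127 − 8 = 119
  X = 173 − 4·119 = -303
  M = 104 + 4·119 + 4·(-303) = -632
Change in M: -632 − (-728) = 96

96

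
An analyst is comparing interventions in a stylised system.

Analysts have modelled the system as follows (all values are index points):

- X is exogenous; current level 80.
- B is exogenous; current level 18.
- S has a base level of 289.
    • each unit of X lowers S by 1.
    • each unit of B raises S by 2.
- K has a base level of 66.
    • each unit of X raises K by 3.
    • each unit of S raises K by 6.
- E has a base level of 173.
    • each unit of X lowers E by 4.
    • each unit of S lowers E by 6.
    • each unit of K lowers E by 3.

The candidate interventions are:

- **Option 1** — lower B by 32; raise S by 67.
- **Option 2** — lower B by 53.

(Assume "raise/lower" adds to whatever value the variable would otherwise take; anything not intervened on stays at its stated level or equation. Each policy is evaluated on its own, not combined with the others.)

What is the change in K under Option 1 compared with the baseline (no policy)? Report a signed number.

Baseline:
  X = 80
  B = 18
  S = 289 − 80 + 2·18 = 245
  K = 66 + 3·80 + 6·245 = 1776
Option 1 (B − 32, S + 67):
  X = 80
  B = 18 − 32 = -14
  S = 289 − 80 + 2·(-14) (+67 from intervention) = 248
  K = 66 + 3·80 + 6·248 = 1794
Change in K: 1794 − 1776 = 18

18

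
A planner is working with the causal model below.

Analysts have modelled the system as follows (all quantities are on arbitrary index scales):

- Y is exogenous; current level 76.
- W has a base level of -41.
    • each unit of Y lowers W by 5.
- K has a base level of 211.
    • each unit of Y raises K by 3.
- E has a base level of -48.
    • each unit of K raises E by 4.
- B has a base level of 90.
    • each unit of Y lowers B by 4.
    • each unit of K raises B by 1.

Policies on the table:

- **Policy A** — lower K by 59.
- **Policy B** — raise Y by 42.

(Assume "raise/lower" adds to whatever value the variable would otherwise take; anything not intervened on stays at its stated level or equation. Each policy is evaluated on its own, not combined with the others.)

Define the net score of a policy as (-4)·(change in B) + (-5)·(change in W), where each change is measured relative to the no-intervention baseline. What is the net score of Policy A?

Baseline:
  Y = 76
  W = -41 − 5·76 = -421
  K = 211 + 3·76 = 439
  B = 90 − 4·76 + 439 = 225
Policy A (K − 59):
  Y = 76
  W = -41 − 5·76 = -421
  K = 211 + 3·76 (−59 from intervention) = 380
  B = 90 − 4·76 + 380 = 166
ΔB = 166 − 225 = -59; ΔW = -421 − (-421) = 0
Score = (-4)·(-59) + (-5)·0 = 236

236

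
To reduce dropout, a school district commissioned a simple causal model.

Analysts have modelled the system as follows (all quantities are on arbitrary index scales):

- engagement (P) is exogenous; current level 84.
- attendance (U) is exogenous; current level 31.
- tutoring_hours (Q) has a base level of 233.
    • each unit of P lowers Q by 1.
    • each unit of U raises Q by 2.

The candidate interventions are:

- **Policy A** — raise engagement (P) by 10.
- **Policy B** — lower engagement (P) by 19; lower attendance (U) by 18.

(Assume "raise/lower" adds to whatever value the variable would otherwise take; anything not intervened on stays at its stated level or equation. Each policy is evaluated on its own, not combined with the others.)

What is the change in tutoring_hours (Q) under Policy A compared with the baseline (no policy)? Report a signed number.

Baseline:
  P = 84
  U = 31
  Q = 233 − 84 + 2·31 = 211
Policy A (P + 10):
  P = 84 + 10 = 94
  U = 31
  Q = 233 − 94 + 2·31 = 201
Change in Q: 201 − 211 = -10

-10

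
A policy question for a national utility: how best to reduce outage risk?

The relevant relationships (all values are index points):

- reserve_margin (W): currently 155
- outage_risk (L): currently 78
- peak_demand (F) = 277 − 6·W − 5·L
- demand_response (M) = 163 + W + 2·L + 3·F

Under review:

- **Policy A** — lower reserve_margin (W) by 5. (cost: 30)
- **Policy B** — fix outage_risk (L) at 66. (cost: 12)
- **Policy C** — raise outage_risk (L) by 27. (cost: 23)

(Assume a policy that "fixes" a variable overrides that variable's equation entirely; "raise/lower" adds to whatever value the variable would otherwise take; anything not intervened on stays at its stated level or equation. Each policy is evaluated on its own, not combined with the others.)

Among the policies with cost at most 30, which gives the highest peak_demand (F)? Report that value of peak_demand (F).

-983

Policy A (W − 5):
  W = 155 − 5 = 150
  L = 78
  F = 277 − 6·150 − 5·78 = -1013
Policy B (L := 66):
  W = 155
  L = 66
  F = 277 − 6·155 − 5·66 = -983
Policy C (L + 27):
  W = 155
  L = 78 + 27 = 105
  F = 277 − 6·155 − 5·105 = -1178
Comparing — Policy A: F=-1013, Policy B: F=-983, Policy C: F=-1178. Highest is -983 (Policy B).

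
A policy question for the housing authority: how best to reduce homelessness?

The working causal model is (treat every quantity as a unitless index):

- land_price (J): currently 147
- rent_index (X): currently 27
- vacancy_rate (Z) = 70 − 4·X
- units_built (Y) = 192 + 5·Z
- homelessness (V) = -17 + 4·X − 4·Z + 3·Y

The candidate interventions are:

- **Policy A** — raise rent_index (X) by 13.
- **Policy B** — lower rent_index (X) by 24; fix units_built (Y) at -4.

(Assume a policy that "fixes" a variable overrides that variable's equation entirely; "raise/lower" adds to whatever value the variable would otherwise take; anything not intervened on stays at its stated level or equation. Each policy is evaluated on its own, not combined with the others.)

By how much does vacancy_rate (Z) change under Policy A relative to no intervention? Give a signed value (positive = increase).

-52

Baseline:
  X = 27
  Z = 70 − 4·27 = -38
Policy A (X + 13):
  X = 27 + 13 = 40
  Z = 70 − 4·40 = -90
Change in Z: -90 − (-38) = -52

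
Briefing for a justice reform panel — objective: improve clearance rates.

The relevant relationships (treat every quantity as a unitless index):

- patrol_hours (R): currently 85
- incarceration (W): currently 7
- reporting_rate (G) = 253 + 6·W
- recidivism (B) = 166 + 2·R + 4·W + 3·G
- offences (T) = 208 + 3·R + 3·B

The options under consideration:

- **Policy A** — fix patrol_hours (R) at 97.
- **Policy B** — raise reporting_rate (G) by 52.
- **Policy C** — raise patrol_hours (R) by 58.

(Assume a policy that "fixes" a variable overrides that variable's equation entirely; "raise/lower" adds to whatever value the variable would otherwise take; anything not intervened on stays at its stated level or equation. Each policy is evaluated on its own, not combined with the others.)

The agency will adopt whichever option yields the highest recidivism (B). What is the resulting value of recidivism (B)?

Policy A (R := 97):
  R = 97
  W = 7
  G = 253 + 6·7 = 295
  B = 166 + 2·97 + 4·7 + 3·295 = 1273
Policy B (G + 52):
  R = 85
  W = 7
  G = 253 + 6·7 (+52 from intervention) = 347
  B = 166 + 2·85 + 4·7 + 3·347 = 1405
Policy C (R + 58):
  R = 85 + 58 = 143
  W = 7
  G = 253 + 6·7 = 295
  B = 166 + 2·143 + 4·7 + 3·295 = 1365
Comparing — Policy A: B=1273, Policy B: B=1405, Policy C: B=1365. Highest is 1405 (Policy B).

1405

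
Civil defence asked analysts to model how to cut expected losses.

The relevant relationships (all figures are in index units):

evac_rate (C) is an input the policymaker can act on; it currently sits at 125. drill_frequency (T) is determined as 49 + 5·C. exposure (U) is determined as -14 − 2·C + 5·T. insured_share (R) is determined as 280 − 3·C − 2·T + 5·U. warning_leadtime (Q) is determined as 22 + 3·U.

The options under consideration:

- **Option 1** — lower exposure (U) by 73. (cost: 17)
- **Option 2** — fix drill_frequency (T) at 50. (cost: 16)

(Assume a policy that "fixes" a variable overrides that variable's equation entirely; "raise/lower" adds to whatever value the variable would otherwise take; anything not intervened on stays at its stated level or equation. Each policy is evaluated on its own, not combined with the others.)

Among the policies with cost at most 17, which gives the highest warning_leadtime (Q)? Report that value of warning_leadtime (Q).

9121

Option 1 (U − 73):
  C = 125
  T = 49 + 5·125 = 674
  U = -14 − 2·125 + 5·674 (−73 from intervention) = 3033
  Q = 22 + 3·3033 = 9121
Option 2 (T := 50):
  C = 125
  T = 50
  U = -14 − 2·125 + 5·50 = -14
  Q = 22 + 3·(-14) = -20
Comparing — Option 1: Q=9121, Option 2: Q=-20. Highest is 9121 (Option 1).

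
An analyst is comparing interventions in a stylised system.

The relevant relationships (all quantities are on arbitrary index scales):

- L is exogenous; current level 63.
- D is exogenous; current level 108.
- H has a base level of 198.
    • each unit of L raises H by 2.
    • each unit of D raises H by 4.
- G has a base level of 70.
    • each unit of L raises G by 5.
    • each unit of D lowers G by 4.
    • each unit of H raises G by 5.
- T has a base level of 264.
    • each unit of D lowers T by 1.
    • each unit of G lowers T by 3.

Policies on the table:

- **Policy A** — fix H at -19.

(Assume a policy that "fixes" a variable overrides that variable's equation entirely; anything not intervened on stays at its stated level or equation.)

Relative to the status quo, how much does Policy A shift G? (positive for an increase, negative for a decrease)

Baseline:
  L = 63
  D = 108
  H = 198 + 2·63 + 4·108 = 756
  G = 70 + 5·63 − 4·108 + 5·756 = 3733
Policy A (H := -19):
  L = 63
  D = 108
  H = -19
  G = 70 + 5·63 − 4·108 + 5·(-19) = -142
Change in G: -142 − 3733 = -3875

-3875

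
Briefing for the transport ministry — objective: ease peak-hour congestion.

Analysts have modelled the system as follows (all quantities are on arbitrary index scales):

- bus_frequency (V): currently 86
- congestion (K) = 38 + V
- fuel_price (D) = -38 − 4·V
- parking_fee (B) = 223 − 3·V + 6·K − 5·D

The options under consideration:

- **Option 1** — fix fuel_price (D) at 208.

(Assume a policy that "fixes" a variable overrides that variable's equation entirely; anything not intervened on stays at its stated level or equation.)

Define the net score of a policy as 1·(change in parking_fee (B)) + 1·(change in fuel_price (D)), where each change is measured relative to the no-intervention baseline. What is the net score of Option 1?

Baseline:
  V = 86
  K = 38 + 86 = 124
  D = -38 − 4·86 = -382
  B = 223 − 3·86 + 6·124 − 5·(-382) = 2619
Option 1 (D := 208):
  V = 86
  K = 38 + 86 = 124
  D = 208
  B = 223 − 3·86 + 6·124 − 5·208 = -331
ΔB = -331 − 2619 = -2950; ΔD = 208 − (-382) = 590
Score = 1·(-2950) + 1·590 = -2360

-2360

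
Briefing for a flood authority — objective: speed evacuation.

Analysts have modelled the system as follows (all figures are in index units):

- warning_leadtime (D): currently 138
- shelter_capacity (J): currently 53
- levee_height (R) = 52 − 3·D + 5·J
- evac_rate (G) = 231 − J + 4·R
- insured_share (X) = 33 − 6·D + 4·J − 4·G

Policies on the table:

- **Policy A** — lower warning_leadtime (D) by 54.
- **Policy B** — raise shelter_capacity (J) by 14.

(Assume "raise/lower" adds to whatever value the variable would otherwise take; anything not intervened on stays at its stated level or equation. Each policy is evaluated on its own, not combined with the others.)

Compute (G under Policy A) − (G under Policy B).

Policy A (D − 54):
  D = 138 − 54 = 84
  J = 53
  R = 52 − 3·84 + 5·53 = 65
  G = 231 − 53 + 4·65 = 438
Policy B (J + 14):
  D = 138
  J = 53 + 14 = 67
  R = 52 − 3·138 + 5·67 = -27
  G = 231 − 67 + 4·(-27) = 56
G: 438 − 56 = 382

382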